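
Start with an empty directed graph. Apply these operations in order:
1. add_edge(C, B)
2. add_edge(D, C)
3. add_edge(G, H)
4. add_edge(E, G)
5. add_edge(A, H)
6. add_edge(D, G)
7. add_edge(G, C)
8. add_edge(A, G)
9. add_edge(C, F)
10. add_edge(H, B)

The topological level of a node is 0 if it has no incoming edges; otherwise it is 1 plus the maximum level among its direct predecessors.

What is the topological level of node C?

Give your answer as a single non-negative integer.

Answer: 2

Derivation:
Op 1: add_edge(C, B). Edges now: 1
Op 2: add_edge(D, C). Edges now: 2
Op 3: add_edge(G, H). Edges now: 3
Op 4: add_edge(E, G). Edges now: 4
Op 5: add_edge(A, H). Edges now: 5
Op 6: add_edge(D, G). Edges now: 6
Op 7: add_edge(G, C). Edges now: 7
Op 8: add_edge(A, G). Edges now: 8
Op 9: add_edge(C, F). Edges now: 9
Op 10: add_edge(H, B). Edges now: 10
Compute levels (Kahn BFS):
  sources (in-degree 0): A, D, E
  process A: level=0
    A->G: in-degree(G)=2, level(G)>=1
    A->H: in-degree(H)=1, level(H)>=1
  process D: level=0
    D->C: in-degree(C)=1, level(C)>=1
    D->G: in-degree(G)=1, level(G)>=1
  process E: level=0
    E->G: in-degree(G)=0, level(G)=1, enqueue
  process G: level=1
    G->C: in-degree(C)=0, level(C)=2, enqueue
    G->H: in-degree(H)=0, level(H)=2, enqueue
  process C: level=2
    C->B: in-degree(B)=1, level(B)>=3
    C->F: in-degree(F)=0, level(F)=3, enqueue
  process H: level=2
    H->B: in-degree(B)=0, level(B)=3, enqueue
  process F: level=3
  process B: level=3
All levels: A:0, B:3, C:2, D:0, E:0, F:3, G:1, H:2
level(C) = 2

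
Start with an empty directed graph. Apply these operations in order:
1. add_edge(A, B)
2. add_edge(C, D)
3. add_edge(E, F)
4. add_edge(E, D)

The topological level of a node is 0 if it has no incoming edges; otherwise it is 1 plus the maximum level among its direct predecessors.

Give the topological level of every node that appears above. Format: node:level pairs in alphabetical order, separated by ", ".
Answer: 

Op 1: add_edge(A, B). Edges now: 1
Op 2: add_edge(C, D). Edges now: 2
Op 3: add_edge(E, F). Edges now: 3
Op 4: add_edge(E, D). Edges now: 4
Compute levels (Kahn BFS):
  sources (in-degree 0): A, C, E
  process A: level=0
    A->B: in-degree(B)=0, level(B)=1, enqueue
  process C: level=0
    C->D: in-degree(D)=1, level(D)>=1
  process E: level=0
    E->D: in-degree(D)=0, level(D)=1, enqueue
    E->F: in-degree(F)=0, level(F)=1, enqueue
  process B: level=1
  process D: level=1
  process F: level=1
All levels: A:0, B:1, C:0, D:1, E:0, F:1

Answer: A:0, B:1, C:0, D:1, E:0, F:1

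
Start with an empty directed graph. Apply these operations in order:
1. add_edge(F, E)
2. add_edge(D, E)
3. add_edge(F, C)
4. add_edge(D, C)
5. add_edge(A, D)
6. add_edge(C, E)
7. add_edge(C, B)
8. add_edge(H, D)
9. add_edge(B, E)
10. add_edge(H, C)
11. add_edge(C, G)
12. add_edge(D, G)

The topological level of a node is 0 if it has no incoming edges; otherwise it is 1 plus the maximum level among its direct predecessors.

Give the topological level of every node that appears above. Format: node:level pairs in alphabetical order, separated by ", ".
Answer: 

Answer: A:0, B:3, C:2, D:1, E:4, F:0, G:3, H:0

Derivation:
Op 1: add_edge(F, E). Edges now: 1
Op 2: add_edge(D, E). Edges now: 2
Op 3: add_edge(F, C). Edges now: 3
Op 4: add_edge(D, C). Edges now: 4
Op 5: add_edge(A, D). Edges now: 5
Op 6: add_edge(C, E). Edges now: 6
Op 7: add_edge(C, B). Edges now: 7
Op 8: add_edge(H, D). Edges now: 8
Op 9: add_edge(B, E). Edges now: 9
Op 10: add_edge(H, C). Edges now: 10
Op 11: add_edge(C, G). Edges now: 11
Op 12: add_edge(D, G). Edges now: 12
Compute levels (Kahn BFS):
  sources (in-degree 0): A, F, H
  process A: level=0
    A->D: in-degree(D)=1, level(D)>=1
  process F: level=0
    F->C: in-degree(C)=2, level(C)>=1
    F->E: in-degree(E)=3, level(E)>=1
  process H: level=0
    H->C: in-degree(C)=1, level(C)>=1
    H->D: in-degree(D)=0, level(D)=1, enqueue
  process D: level=1
    D->C: in-degree(C)=0, level(C)=2, enqueue
    D->E: in-degree(E)=2, level(E)>=2
    D->G: in-degree(G)=1, level(G)>=2
  process C: level=2
    C->B: in-degree(B)=0, level(B)=3, enqueue
    C->E: in-degree(E)=1, level(E)>=3
    C->G: in-degree(G)=0, level(G)=3, enqueue
  process B: level=3
    B->E: in-degree(E)=0, level(E)=4, enqueue
  process G: level=3
  process E: level=4
All levels: A:0, B:3, C:2, D:1, E:4, F:0, G:3, H:0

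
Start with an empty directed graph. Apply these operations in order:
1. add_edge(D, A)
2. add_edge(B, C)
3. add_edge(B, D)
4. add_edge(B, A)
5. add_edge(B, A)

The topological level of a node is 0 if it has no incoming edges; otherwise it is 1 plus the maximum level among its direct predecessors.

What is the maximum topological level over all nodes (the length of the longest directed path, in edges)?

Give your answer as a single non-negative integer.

Answer: 2

Derivation:
Op 1: add_edge(D, A). Edges now: 1
Op 2: add_edge(B, C). Edges now: 2
Op 3: add_edge(B, D). Edges now: 3
Op 4: add_edge(B, A). Edges now: 4
Op 5: add_edge(B, A) (duplicate, no change). Edges now: 4
Compute levels (Kahn BFS):
  sources (in-degree 0): B
  process B: level=0
    B->A: in-degree(A)=1, level(A)>=1
    B->C: in-degree(C)=0, level(C)=1, enqueue
    B->D: in-degree(D)=0, level(D)=1, enqueue
  process C: level=1
  process D: level=1
    D->A: in-degree(A)=0, level(A)=2, enqueue
  process A: level=2
All levels: A:2, B:0, C:1, D:1
max level = 2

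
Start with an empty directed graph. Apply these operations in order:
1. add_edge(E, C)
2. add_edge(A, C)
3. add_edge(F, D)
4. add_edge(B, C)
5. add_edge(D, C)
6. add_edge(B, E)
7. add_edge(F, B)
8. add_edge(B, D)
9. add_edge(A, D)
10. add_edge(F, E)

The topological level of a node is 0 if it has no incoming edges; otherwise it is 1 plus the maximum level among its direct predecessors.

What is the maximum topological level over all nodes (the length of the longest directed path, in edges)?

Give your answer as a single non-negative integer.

Answer: 3

Derivation:
Op 1: add_edge(E, C). Edges now: 1
Op 2: add_edge(A, C). Edges now: 2
Op 3: add_edge(F, D). Edges now: 3
Op 4: add_edge(B, C). Edges now: 4
Op 5: add_edge(D, C). Edges now: 5
Op 6: add_edge(B, E). Edges now: 6
Op 7: add_edge(F, B). Edges now: 7
Op 8: add_edge(B, D). Edges now: 8
Op 9: add_edge(A, D). Edges now: 9
Op 10: add_edge(F, E). Edges now: 10
Compute levels (Kahn BFS):
  sources (in-degree 0): A, F
  process A: level=0
    A->C: in-degree(C)=3, level(C)>=1
    A->D: in-degree(D)=2, level(D)>=1
  process F: level=0
    F->B: in-degree(B)=0, level(B)=1, enqueue
    F->D: in-degree(D)=1, level(D)>=1
    F->E: in-degree(E)=1, level(E)>=1
  process B: level=1
    B->C: in-degree(C)=2, level(C)>=2
    B->D: in-degree(D)=0, level(D)=2, enqueue
    B->E: in-degree(E)=0, level(E)=2, enqueue
  process D: level=2
    D->C: in-degree(C)=1, level(C)>=3
  process E: level=2
    E->C: in-degree(C)=0, level(C)=3, enqueue
  process C: level=3
All levels: A:0, B:1, C:3, D:2, E:2, F:0
max level = 3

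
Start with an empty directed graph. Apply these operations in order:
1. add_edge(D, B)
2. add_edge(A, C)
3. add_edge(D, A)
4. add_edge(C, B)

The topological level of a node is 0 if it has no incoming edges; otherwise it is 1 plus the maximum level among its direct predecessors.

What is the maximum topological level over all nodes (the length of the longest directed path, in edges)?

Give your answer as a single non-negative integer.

Op 1: add_edge(D, B). Edges now: 1
Op 2: add_edge(A, C). Edges now: 2
Op 3: add_edge(D, A). Edges now: 3
Op 4: add_edge(C, B). Edges now: 4
Compute levels (Kahn BFS):
  sources (in-degree 0): D
  process D: level=0
    D->A: in-degree(A)=0, level(A)=1, enqueue
    D->B: in-degree(B)=1, level(B)>=1
  process A: level=1
    A->C: in-degree(C)=0, level(C)=2, enqueue
  process C: level=2
    C->B: in-degree(B)=0, level(B)=3, enqueue
  process B: level=3
All levels: A:1, B:3, C:2, D:0
max level = 3

Answer: 3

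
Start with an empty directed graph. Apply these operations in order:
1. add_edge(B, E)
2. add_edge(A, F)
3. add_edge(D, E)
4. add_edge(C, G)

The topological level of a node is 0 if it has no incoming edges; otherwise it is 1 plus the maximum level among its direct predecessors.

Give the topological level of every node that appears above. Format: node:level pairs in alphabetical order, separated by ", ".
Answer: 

Op 1: add_edge(B, E). Edges now: 1
Op 2: add_edge(A, F). Edges now: 2
Op 3: add_edge(D, E). Edges now: 3
Op 4: add_edge(C, G). Edges now: 4
Compute levels (Kahn BFS):
  sources (in-degree 0): A, B, C, D
  process A: level=0
    A->F: in-degree(F)=0, level(F)=1, enqueue
  process B: level=0
    B->E: in-degree(E)=1, level(E)>=1
  process C: level=0
    C->G: in-degree(G)=0, level(G)=1, enqueue
  process D: level=0
    D->E: in-degree(E)=0, level(E)=1, enqueue
  process F: level=1
  process G: level=1
  process E: level=1
All levels: A:0, B:0, C:0, D:0, E:1, F:1, G:1

Answer: A:0, B:0, C:0, D:0, E:1, F:1, G:1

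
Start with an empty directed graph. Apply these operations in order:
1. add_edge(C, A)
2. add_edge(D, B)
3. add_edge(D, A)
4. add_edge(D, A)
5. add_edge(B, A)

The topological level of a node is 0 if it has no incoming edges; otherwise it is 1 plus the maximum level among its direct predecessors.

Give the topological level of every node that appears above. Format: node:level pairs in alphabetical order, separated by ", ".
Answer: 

Op 1: add_edge(C, A). Edges now: 1
Op 2: add_edge(D, B). Edges now: 2
Op 3: add_edge(D, A). Edges now: 3
Op 4: add_edge(D, A) (duplicate, no change). Edges now: 3
Op 5: add_edge(B, A). Edges now: 4
Compute levels (Kahn BFS):
  sources (in-degree 0): C, D
  process C: level=0
    C->A: in-degree(A)=2, level(A)>=1
  process D: level=0
    D->A: in-degree(A)=1, level(A)>=1
    D->B: in-degree(B)=0, level(B)=1, enqueue
  process B: level=1
    B->A: in-degree(A)=0, level(A)=2, enqueue
  process A: level=2
All levels: A:2, B:1, C:0, D:0

Answer: A:2, B:1, C:0, D:0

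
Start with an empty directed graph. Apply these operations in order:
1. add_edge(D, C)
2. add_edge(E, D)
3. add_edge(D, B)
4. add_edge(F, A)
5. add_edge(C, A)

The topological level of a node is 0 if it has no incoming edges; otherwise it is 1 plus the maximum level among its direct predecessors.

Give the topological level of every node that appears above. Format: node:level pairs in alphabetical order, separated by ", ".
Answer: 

Answer: A:3, B:2, C:2, D:1, E:0, F:0

Derivation:
Op 1: add_edge(D, C). Edges now: 1
Op 2: add_edge(E, D). Edges now: 2
Op 3: add_edge(D, B). Edges now: 3
Op 4: add_edge(F, A). Edges now: 4
Op 5: add_edge(C, A). Edges now: 5
Compute levels (Kahn BFS):
  sources (in-degree 0): E, F
  process E: level=0
    E->D: in-degree(D)=0, level(D)=1, enqueue
  process F: level=0
    F->A: in-degree(A)=1, level(A)>=1
  process D: level=1
    D->B: in-degree(B)=0, level(B)=2, enqueue
    D->C: in-degree(C)=0, level(C)=2, enqueue
  process B: level=2
  process C: level=2
    C->A: in-degree(A)=0, level(A)=3, enqueue
  process A: level=3
All levels: A:3, B:2, C:2, D:1, E:0, F:0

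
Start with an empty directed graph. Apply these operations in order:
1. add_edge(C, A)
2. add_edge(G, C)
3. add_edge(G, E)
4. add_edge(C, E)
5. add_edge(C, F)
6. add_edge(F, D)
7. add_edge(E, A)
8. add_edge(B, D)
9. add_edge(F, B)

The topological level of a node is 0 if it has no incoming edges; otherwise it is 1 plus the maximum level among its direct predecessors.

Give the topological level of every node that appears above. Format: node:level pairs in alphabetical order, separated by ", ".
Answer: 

Op 1: add_edge(C, A). Edges now: 1
Op 2: add_edge(G, C). Edges now: 2
Op 3: add_edge(G, E). Edges now: 3
Op 4: add_edge(C, E). Edges now: 4
Op 5: add_edge(C, F). Edges now: 5
Op 6: add_edge(F, D). Edges now: 6
Op 7: add_edge(E, A). Edges now: 7
Op 8: add_edge(B, D). Edges now: 8
Op 9: add_edge(F, B). Edges now: 9
Compute levels (Kahn BFS):
  sources (in-degree 0): G
  process G: level=0
    G->C: in-degree(C)=0, level(C)=1, enqueue
    G->E: in-degree(E)=1, level(E)>=1
  process C: level=1
    C->A: in-degree(A)=1, level(A)>=2
    C->E: in-degree(E)=0, level(E)=2, enqueue
    C->F: in-degree(F)=0, level(F)=2, enqueue
  process E: level=2
    E->A: in-degree(A)=0, level(A)=3, enqueue
  process F: level=2
    F->B: in-degree(B)=0, level(B)=3, enqueue
    F->D: in-degree(D)=1, level(D)>=3
  process A: level=3
  process B: level=3
    B->D: in-degree(D)=0, level(D)=4, enqueue
  process D: level=4
All levels: A:3, B:3, C:1, D:4, E:2, F:2, G:0

Answer: A:3, B:3, C:1, D:4, E:2, F:2, G:0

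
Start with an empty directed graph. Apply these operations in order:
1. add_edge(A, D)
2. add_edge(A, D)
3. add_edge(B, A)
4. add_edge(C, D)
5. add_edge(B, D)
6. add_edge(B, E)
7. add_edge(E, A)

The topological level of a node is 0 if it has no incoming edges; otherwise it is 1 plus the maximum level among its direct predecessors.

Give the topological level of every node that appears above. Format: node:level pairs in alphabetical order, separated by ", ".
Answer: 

Answer: A:2, B:0, C:0, D:3, E:1

Derivation:
Op 1: add_edge(A, D). Edges now: 1
Op 2: add_edge(A, D) (duplicate, no change). Edges now: 1
Op 3: add_edge(B, A). Edges now: 2
Op 4: add_edge(C, D). Edges now: 3
Op 5: add_edge(B, D). Edges now: 4
Op 6: add_edge(B, E). Edges now: 5
Op 7: add_edge(E, A). Edges now: 6
Compute levels (Kahn BFS):
  sources (in-degree 0): B, C
  process B: level=0
    B->A: in-degree(A)=1, level(A)>=1
    B->D: in-degree(D)=2, level(D)>=1
    B->E: in-degree(E)=0, level(E)=1, enqueue
  process C: level=0
    C->D: in-degree(D)=1, level(D)>=1
  process E: level=1
    E->A: in-degree(A)=0, level(A)=2, enqueue
  process A: level=2
    A->D: in-degree(D)=0, level(D)=3, enqueue
  process D: level=3
All levels: A:2, B:0, C:0, D:3, E:1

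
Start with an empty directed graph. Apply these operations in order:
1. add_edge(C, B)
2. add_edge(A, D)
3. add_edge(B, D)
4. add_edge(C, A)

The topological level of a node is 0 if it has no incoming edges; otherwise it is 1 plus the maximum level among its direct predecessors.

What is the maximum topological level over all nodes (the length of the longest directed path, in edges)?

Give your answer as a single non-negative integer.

Answer: 2

Derivation:
Op 1: add_edge(C, B). Edges now: 1
Op 2: add_edge(A, D). Edges now: 2
Op 3: add_edge(B, D). Edges now: 3
Op 4: add_edge(C, A). Edges now: 4
Compute levels (Kahn BFS):
  sources (in-degree 0): C
  process C: level=0
    C->A: in-degree(A)=0, level(A)=1, enqueue
    C->B: in-degree(B)=0, level(B)=1, enqueue
  process A: level=1
    A->D: in-degree(D)=1, level(D)>=2
  process B: level=1
    B->D: in-degree(D)=0, level(D)=2, enqueue
  process D: level=2
All levels: A:1, B:1, C:0, D:2
max level = 2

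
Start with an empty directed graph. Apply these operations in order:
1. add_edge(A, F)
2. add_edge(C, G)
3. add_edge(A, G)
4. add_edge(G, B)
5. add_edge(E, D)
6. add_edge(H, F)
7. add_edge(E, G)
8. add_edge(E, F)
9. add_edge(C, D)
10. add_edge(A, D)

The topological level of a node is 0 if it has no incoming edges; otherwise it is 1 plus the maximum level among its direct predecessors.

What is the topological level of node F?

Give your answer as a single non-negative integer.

Answer: 1

Derivation:
Op 1: add_edge(A, F). Edges now: 1
Op 2: add_edge(C, G). Edges now: 2
Op 3: add_edge(A, G). Edges now: 3
Op 4: add_edge(G, B). Edges now: 4
Op 5: add_edge(E, D). Edges now: 5
Op 6: add_edge(H, F). Edges now: 6
Op 7: add_edge(E, G). Edges now: 7
Op 8: add_edge(E, F). Edges now: 8
Op 9: add_edge(C, D). Edges now: 9
Op 10: add_edge(A, D). Edges now: 10
Compute levels (Kahn BFS):
  sources (in-degree 0): A, C, E, H
  process A: level=0
    A->D: in-degree(D)=2, level(D)>=1
    A->F: in-degree(F)=2, level(F)>=1
    A->G: in-degree(G)=2, level(G)>=1
  process C: level=0
    C->D: in-degree(D)=1, level(D)>=1
    C->G: in-degree(G)=1, level(G)>=1
  process E: level=0
    E->D: in-degree(D)=0, level(D)=1, enqueue
    E->F: in-degree(F)=1, level(F)>=1
    E->G: in-degree(G)=0, level(G)=1, enqueue
  process H: level=0
    H->F: in-degree(F)=0, level(F)=1, enqueue
  process D: level=1
  process G: level=1
    G->B: in-degree(B)=0, level(B)=2, enqueue
  process F: level=1
  process B: level=2
All levels: A:0, B:2, C:0, D:1, E:0, F:1, G:1, H:0
level(F) = 1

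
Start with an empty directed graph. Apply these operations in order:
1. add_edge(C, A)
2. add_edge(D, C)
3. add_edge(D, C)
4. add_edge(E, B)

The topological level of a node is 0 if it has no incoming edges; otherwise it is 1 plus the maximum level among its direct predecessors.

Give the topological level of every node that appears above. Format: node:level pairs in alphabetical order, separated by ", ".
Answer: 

Answer: A:2, B:1, C:1, D:0, E:0

Derivation:
Op 1: add_edge(C, A). Edges now: 1
Op 2: add_edge(D, C). Edges now: 2
Op 3: add_edge(D, C) (duplicate, no change). Edges now: 2
Op 4: add_edge(E, B). Edges now: 3
Compute levels (Kahn BFS):
  sources (in-degree 0): D, E
  process D: level=0
    D->C: in-degree(C)=0, level(C)=1, enqueue
  process E: level=0
    E->B: in-degree(B)=0, level(B)=1, enqueue
  process C: level=1
    C->A: in-degree(A)=0, level(A)=2, enqueue
  process B: level=1
  process A: level=2
All levels: A:2, B:1, C:1, D:0, E:0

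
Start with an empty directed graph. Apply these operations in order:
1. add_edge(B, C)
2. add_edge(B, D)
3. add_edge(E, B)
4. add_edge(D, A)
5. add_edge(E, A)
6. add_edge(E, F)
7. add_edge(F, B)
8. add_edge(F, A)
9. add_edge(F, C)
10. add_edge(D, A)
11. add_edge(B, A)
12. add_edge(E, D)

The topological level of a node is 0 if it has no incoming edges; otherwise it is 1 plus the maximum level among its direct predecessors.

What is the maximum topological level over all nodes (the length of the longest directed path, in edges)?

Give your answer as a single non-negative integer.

Op 1: add_edge(B, C). Edges now: 1
Op 2: add_edge(B, D). Edges now: 2
Op 3: add_edge(E, B). Edges now: 3
Op 4: add_edge(D, A). Edges now: 4
Op 5: add_edge(E, A). Edges now: 5
Op 6: add_edge(E, F). Edges now: 6
Op 7: add_edge(F, B). Edges now: 7
Op 8: add_edge(F, A). Edges now: 8
Op 9: add_edge(F, C). Edges now: 9
Op 10: add_edge(D, A) (duplicate, no change). Edges now: 9
Op 11: add_edge(B, A). Edges now: 10
Op 12: add_edge(E, D). Edges now: 11
Compute levels (Kahn BFS):
  sources (in-degree 0): E
  process E: level=0
    E->A: in-degree(A)=3, level(A)>=1
    E->B: in-degree(B)=1, level(B)>=1
    E->D: in-degree(D)=1, level(D)>=1
    E->F: in-degree(F)=0, level(F)=1, enqueue
  process F: level=1
    F->A: in-degree(A)=2, level(A)>=2
    F->B: in-degree(B)=0, level(B)=2, enqueue
    F->C: in-degree(C)=1, level(C)>=2
  process B: level=2
    B->A: in-degree(A)=1, level(A)>=3
    B->C: in-degree(C)=0, level(C)=3, enqueue
    B->D: in-degree(D)=0, level(D)=3, enqueue
  process C: level=3
  process D: level=3
    D->A: in-degree(A)=0, level(A)=4, enqueue
  process A: level=4
All levels: A:4, B:2, C:3, D:3, E:0, F:1
max level = 4

Answer: 4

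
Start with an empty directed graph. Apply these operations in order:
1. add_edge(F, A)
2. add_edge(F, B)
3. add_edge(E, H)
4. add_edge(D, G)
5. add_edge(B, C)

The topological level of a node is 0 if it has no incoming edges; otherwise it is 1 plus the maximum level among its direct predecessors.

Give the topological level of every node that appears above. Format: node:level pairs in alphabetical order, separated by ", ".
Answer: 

Op 1: add_edge(F, A). Edges now: 1
Op 2: add_edge(F, B). Edges now: 2
Op 3: add_edge(E, H). Edges now: 3
Op 4: add_edge(D, G). Edges now: 4
Op 5: add_edge(B, C). Edges now: 5
Compute levels (Kahn BFS):
  sources (in-degree 0): D, E, F
  process D: level=0
    D->G: in-degree(G)=0, level(G)=1, enqueue
  process E: level=0
    E->H: in-degree(H)=0, level(H)=1, enqueue
  process F: level=0
    F->A: in-degree(A)=0, level(A)=1, enqueue
    F->B: in-degree(B)=0, level(B)=1, enqueue
  process G: level=1
  process H: level=1
  process A: level=1
  process B: level=1
    B->C: in-degree(C)=0, level(C)=2, enqueue
  process C: level=2
All levels: A:1, B:1, C:2, D:0, E:0, F:0, G:1, H:1

Answer: A:1, B:1, C:2, D:0, E:0, F:0, G:1, H:1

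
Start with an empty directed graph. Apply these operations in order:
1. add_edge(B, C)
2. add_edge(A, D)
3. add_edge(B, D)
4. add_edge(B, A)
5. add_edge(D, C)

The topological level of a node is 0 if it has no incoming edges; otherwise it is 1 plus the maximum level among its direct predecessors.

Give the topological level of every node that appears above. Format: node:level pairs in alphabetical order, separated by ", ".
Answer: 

Op 1: add_edge(B, C). Edges now: 1
Op 2: add_edge(A, D). Edges now: 2
Op 3: add_edge(B, D). Edges now: 3
Op 4: add_edge(B, A). Edges now: 4
Op 5: add_edge(D, C). Edges now: 5
Compute levels (Kahn BFS):
  sources (in-degree 0): B
  process B: level=0
    B->A: in-degree(A)=0, level(A)=1, enqueue
    B->C: in-degree(C)=1, level(C)>=1
    B->D: in-degree(D)=1, level(D)>=1
  process A: level=1
    A->D: in-degree(D)=0, level(D)=2, enqueue
  process D: level=2
    D->C: in-degree(C)=0, level(C)=3, enqueue
  process C: level=3
All levels: A:1, B:0, C:3, D:2

Answer: A:1, B:0, C:3, D:2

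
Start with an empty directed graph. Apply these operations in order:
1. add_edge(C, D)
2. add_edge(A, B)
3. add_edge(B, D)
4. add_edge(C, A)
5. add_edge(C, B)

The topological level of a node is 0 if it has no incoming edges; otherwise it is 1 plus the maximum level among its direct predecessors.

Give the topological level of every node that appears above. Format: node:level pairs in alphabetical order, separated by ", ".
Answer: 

Answer: A:1, B:2, C:0, D:3

Derivation:
Op 1: add_edge(C, D). Edges now: 1
Op 2: add_edge(A, B). Edges now: 2
Op 3: add_edge(B, D). Edges now: 3
Op 4: add_edge(C, A). Edges now: 4
Op 5: add_edge(C, B). Edges now: 5
Compute levels (Kahn BFS):
  sources (in-degree 0): C
  process C: level=0
    C->A: in-degree(A)=0, level(A)=1, enqueue
    C->B: in-degree(B)=1, level(B)>=1
    C->D: in-degree(D)=1, level(D)>=1
  process A: level=1
    A->B: in-degree(B)=0, level(B)=2, enqueue
  process B: level=2
    B->D: in-degree(D)=0, level(D)=3, enqueue
  process D: level=3
All levels: A:1, B:2, C:0, D:3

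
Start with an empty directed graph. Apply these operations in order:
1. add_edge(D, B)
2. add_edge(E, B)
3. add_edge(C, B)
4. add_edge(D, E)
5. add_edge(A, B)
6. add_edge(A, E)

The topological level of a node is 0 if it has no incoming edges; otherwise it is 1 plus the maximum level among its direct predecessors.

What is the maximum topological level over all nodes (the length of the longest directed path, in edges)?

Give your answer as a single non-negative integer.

Op 1: add_edge(D, B). Edges now: 1
Op 2: add_edge(E, B). Edges now: 2
Op 3: add_edge(C, B). Edges now: 3
Op 4: add_edge(D, E). Edges now: 4
Op 5: add_edge(A, B). Edges now: 5
Op 6: add_edge(A, E). Edges now: 6
Compute levels (Kahn BFS):
  sources (in-degree 0): A, C, D
  process A: level=0
    A->B: in-degree(B)=3, level(B)>=1
    A->E: in-degree(E)=1, level(E)>=1
  process C: level=0
    C->B: in-degree(B)=2, level(B)>=1
  process D: level=0
    D->B: in-degree(B)=1, level(B)>=1
    D->E: in-degree(E)=0, level(E)=1, enqueue
  process E: level=1
    E->B: in-degree(B)=0, level(B)=2, enqueue
  process B: level=2
All levels: A:0, B:2, C:0, D:0, E:1
max level = 2

Answer: 2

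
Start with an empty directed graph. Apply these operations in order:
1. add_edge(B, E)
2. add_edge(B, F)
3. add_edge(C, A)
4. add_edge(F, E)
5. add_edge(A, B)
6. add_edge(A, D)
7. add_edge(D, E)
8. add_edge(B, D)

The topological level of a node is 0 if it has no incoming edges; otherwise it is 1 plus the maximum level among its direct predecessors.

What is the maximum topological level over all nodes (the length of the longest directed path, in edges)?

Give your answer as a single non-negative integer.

Answer: 4

Derivation:
Op 1: add_edge(B, E). Edges now: 1
Op 2: add_edge(B, F). Edges now: 2
Op 3: add_edge(C, A). Edges now: 3
Op 4: add_edge(F, E). Edges now: 4
Op 5: add_edge(A, B). Edges now: 5
Op 6: add_edge(A, D). Edges now: 6
Op 7: add_edge(D, E). Edges now: 7
Op 8: add_edge(B, D). Edges now: 8
Compute levels (Kahn BFS):
  sources (in-degree 0): C
  process C: level=0
    C->A: in-degree(A)=0, level(A)=1, enqueue
  process A: level=1
    A->B: in-degree(B)=0, level(B)=2, enqueue
    A->D: in-degree(D)=1, level(D)>=2
  process B: level=2
    B->D: in-degree(D)=0, level(D)=3, enqueue
    B->E: in-degree(E)=2, level(E)>=3
    B->F: in-degree(F)=0, level(F)=3, enqueue
  process D: level=3
    D->E: in-degree(E)=1, level(E)>=4
  process F: level=3
    F->E: in-degree(E)=0, level(E)=4, enqueue
  process E: level=4
All levels: A:1, B:2, C:0, D:3, E:4, F:3
max level = 4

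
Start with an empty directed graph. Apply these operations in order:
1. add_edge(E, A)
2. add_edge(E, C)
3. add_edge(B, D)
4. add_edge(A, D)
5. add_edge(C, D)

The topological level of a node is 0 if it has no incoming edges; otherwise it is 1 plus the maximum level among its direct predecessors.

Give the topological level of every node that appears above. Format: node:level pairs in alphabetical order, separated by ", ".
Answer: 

Op 1: add_edge(E, A). Edges now: 1
Op 2: add_edge(E, C). Edges now: 2
Op 3: add_edge(B, D). Edges now: 3
Op 4: add_edge(A, D). Edges now: 4
Op 5: add_edge(C, D). Edges now: 5
Compute levels (Kahn BFS):
  sources (in-degree 0): B, E
  process B: level=0
    B->D: in-degree(D)=2, level(D)>=1
  process E: level=0
    E->A: in-degree(A)=0, level(A)=1, enqueue
    E->C: in-degree(C)=0, level(C)=1, enqueue
  process A: level=1
    A->D: in-degree(D)=1, level(D)>=2
  process C: level=1
    C->D: in-degree(D)=0, level(D)=2, enqueue
  process D: level=2
All levels: A:1, B:0, C:1, D:2, E:0

Answer: A:1, B:0, C:1, D:2, E:0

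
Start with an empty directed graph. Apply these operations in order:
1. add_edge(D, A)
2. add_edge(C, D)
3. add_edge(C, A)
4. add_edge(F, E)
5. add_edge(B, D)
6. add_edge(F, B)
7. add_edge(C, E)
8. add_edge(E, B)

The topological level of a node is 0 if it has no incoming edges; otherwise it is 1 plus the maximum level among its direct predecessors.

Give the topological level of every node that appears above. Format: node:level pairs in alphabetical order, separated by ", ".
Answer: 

Op 1: add_edge(D, A). Edges now: 1
Op 2: add_edge(C, D). Edges now: 2
Op 3: add_edge(C, A). Edges now: 3
Op 4: add_edge(F, E). Edges now: 4
Op 5: add_edge(B, D). Edges now: 5
Op 6: add_edge(F, B). Edges now: 6
Op 7: add_edge(C, E). Edges now: 7
Op 8: add_edge(E, B). Edges now: 8
Compute levels (Kahn BFS):
  sources (in-degree 0): C, F
  process C: level=0
    C->A: in-degree(A)=1, level(A)>=1
    C->D: in-degree(D)=1, level(D)>=1
    C->E: in-degree(E)=1, level(E)>=1
  process F: level=0
    F->B: in-degree(B)=1, level(B)>=1
    F->E: in-degree(E)=0, level(E)=1, enqueue
  process E: level=1
    E->B: in-degree(B)=0, level(B)=2, enqueue
  process B: level=2
    B->D: in-degree(D)=0, level(D)=3, enqueue
  process D: level=3
    D->A: in-degree(A)=0, level(A)=4, enqueue
  process A: level=4
All levels: A:4, B:2, C:0, D:3, E:1, F:0

Answer: A:4, B:2, C:0, D:3, E:1, F:0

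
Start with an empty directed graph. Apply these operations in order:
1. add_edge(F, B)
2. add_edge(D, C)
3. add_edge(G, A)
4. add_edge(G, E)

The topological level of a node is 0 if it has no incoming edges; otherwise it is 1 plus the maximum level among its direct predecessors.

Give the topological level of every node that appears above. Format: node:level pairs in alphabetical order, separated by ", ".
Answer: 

Answer: A:1, B:1, C:1, D:0, E:1, F:0, G:0

Derivation:
Op 1: add_edge(F, B). Edges now: 1
Op 2: add_edge(D, C). Edges now: 2
Op 3: add_edge(G, A). Edges now: 3
Op 4: add_edge(G, E). Edges now: 4
Compute levels (Kahn BFS):
  sources (in-degree 0): D, F, G
  process D: level=0
    D->C: in-degree(C)=0, level(C)=1, enqueue
  process F: level=0
    F->B: in-degree(B)=0, level(B)=1, enqueue
  process G: level=0
    G->A: in-degree(A)=0, level(A)=1, enqueue
    G->E: in-degree(E)=0, level(E)=1, enqueue
  process C: level=1
  process B: level=1
  process A: level=1
  process E: level=1
All levels: A:1, B:1, C:1, D:0, E:1, F:0, G:0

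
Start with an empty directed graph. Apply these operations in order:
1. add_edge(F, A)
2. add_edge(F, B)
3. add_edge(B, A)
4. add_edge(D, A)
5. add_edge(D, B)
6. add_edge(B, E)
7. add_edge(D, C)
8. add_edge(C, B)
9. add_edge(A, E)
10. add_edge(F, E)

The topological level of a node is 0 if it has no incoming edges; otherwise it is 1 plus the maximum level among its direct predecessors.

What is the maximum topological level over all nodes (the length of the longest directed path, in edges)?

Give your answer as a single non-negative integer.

Answer: 4

Derivation:
Op 1: add_edge(F, A). Edges now: 1
Op 2: add_edge(F, B). Edges now: 2
Op 3: add_edge(B, A). Edges now: 3
Op 4: add_edge(D, A). Edges now: 4
Op 5: add_edge(D, B). Edges now: 5
Op 6: add_edge(B, E). Edges now: 6
Op 7: add_edge(D, C). Edges now: 7
Op 8: add_edge(C, B). Edges now: 8
Op 9: add_edge(A, E). Edges now: 9
Op 10: add_edge(F, E). Edges now: 10
Compute levels (Kahn BFS):
  sources (in-degree 0): D, F
  process D: level=0
    D->A: in-degree(A)=2, level(A)>=1
    D->B: in-degree(B)=2, level(B)>=1
    D->C: in-degree(C)=0, level(C)=1, enqueue
  process F: level=0
    F->A: in-degree(A)=1, level(A)>=1
    F->B: in-degree(B)=1, level(B)>=1
    F->E: in-degree(E)=2, level(E)>=1
  process C: level=1
    C->B: in-degree(B)=0, level(B)=2, enqueue
  process B: level=2
    B->A: in-degree(A)=0, level(A)=3, enqueue
    B->E: in-degree(E)=1, level(E)>=3
  process A: level=3
    A->E: in-degree(E)=0, level(E)=4, enqueue
  process E: level=4
All levels: A:3, B:2, C:1, D:0, E:4, F:0
max level = 4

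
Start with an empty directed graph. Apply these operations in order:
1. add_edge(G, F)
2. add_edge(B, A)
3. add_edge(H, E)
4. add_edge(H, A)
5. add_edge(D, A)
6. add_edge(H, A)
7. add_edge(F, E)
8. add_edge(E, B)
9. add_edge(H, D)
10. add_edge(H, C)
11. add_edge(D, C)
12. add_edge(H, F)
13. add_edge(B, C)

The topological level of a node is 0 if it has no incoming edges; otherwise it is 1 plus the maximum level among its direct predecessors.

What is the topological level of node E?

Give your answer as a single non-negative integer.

Op 1: add_edge(G, F). Edges now: 1
Op 2: add_edge(B, A). Edges now: 2
Op 3: add_edge(H, E). Edges now: 3
Op 4: add_edge(H, A). Edges now: 4
Op 5: add_edge(D, A). Edges now: 5
Op 6: add_edge(H, A) (duplicate, no change). Edges now: 5
Op 7: add_edge(F, E). Edges now: 6
Op 8: add_edge(E, B). Edges now: 7
Op 9: add_edge(H, D). Edges now: 8
Op 10: add_edge(H, C). Edges now: 9
Op 11: add_edge(D, C). Edges now: 10
Op 12: add_edge(H, F). Edges now: 11
Op 13: add_edge(B, C). Edges now: 12
Compute levels (Kahn BFS):
  sources (in-degree 0): G, H
  process G: level=0
    G->F: in-degree(F)=1, level(F)>=1
  process H: level=0
    H->A: in-degree(A)=2, level(A)>=1
    H->C: in-degree(C)=2, level(C)>=1
    H->D: in-degree(D)=0, level(D)=1, enqueue
    H->E: in-degree(E)=1, level(E)>=1
    H->F: in-degree(F)=0, level(F)=1, enqueue
  process D: level=1
    D->A: in-degree(A)=1, level(A)>=2
    D->C: in-degree(C)=1, level(C)>=2
  process F: level=1
    F->E: in-degree(E)=0, level(E)=2, enqueue
  process E: level=2
    E->B: in-degree(B)=0, level(B)=3, enqueue
  process B: level=3
    B->A: in-degree(A)=0, level(A)=4, enqueue
    B->C: in-degree(C)=0, level(C)=4, enqueue
  process A: level=4
  process C: level=4
All levels: A:4, B:3, C:4, D:1, E:2, F:1, G:0, H:0
level(E) = 2

Answer: 2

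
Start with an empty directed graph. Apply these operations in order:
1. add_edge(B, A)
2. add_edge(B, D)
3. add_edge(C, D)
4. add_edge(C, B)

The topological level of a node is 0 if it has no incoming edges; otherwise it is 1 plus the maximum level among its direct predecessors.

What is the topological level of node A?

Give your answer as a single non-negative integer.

Op 1: add_edge(B, A). Edges now: 1
Op 2: add_edge(B, D). Edges now: 2
Op 3: add_edge(C, D). Edges now: 3
Op 4: add_edge(C, B). Edges now: 4
Compute levels (Kahn BFS):
  sources (in-degree 0): C
  process C: level=0
    C->B: in-degree(B)=0, level(B)=1, enqueue
    C->D: in-degree(D)=1, level(D)>=1
  process B: level=1
    B->A: in-degree(A)=0, level(A)=2, enqueue
    B->D: in-degree(D)=0, level(D)=2, enqueue
  process A: level=2
  process D: level=2
All levels: A:2, B:1, C:0, D:2
level(A) = 2

Answer: 2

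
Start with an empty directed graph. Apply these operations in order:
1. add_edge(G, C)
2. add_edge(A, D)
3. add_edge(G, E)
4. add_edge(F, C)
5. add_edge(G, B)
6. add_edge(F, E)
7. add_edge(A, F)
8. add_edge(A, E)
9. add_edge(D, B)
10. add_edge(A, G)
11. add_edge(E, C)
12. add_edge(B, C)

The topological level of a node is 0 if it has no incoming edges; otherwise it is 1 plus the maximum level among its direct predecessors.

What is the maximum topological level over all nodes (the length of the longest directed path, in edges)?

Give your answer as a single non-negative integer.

Answer: 3

Derivation:
Op 1: add_edge(G, C). Edges now: 1
Op 2: add_edge(A, D). Edges now: 2
Op 3: add_edge(G, E). Edges now: 3
Op 4: add_edge(F, C). Edges now: 4
Op 5: add_edge(G, B). Edges now: 5
Op 6: add_edge(F, E). Edges now: 6
Op 7: add_edge(A, F). Edges now: 7
Op 8: add_edge(A, E). Edges now: 8
Op 9: add_edge(D, B). Edges now: 9
Op 10: add_edge(A, G). Edges now: 10
Op 11: add_edge(E, C). Edges now: 11
Op 12: add_edge(B, C). Edges now: 12
Compute levels (Kahn BFS):
  sources (in-degree 0): A
  process A: level=0
    A->D: in-degree(D)=0, level(D)=1, enqueue
    A->E: in-degree(E)=2, level(E)>=1
    A->F: in-degree(F)=0, level(F)=1, enqueue
    A->G: in-degree(G)=0, level(G)=1, enqueue
  process D: level=1
    D->B: in-degree(B)=1, level(B)>=2
  process F: level=1
    F->C: in-degree(C)=3, level(C)>=2
    F->E: in-degree(E)=1, level(E)>=2
  process G: level=1
    G->B: in-degree(B)=0, level(B)=2, enqueue
    G->C: in-degree(C)=2, level(C)>=2
    G->E: in-degree(E)=0, level(E)=2, enqueue
  process B: level=2
    B->C: in-degree(C)=1, level(C)>=3
  process E: level=2
    E->C: in-degree(C)=0, level(C)=3, enqueue
  process C: level=3
All levels: A:0, B:2, C:3, D:1, E:2, F:1, G:1
max level = 3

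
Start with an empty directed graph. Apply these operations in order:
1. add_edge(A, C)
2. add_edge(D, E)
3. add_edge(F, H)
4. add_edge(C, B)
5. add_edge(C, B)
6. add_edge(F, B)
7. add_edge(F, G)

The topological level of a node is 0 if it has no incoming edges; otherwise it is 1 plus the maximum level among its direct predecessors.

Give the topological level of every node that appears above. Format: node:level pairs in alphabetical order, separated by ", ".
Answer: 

Op 1: add_edge(A, C). Edges now: 1
Op 2: add_edge(D, E). Edges now: 2
Op 3: add_edge(F, H). Edges now: 3
Op 4: add_edge(C, B). Edges now: 4
Op 5: add_edge(C, B) (duplicate, no change). Edges now: 4
Op 6: add_edge(F, B). Edges now: 5
Op 7: add_edge(F, G). Edges now: 6
Compute levels (Kahn BFS):
  sources (in-degree 0): A, D, F
  process A: level=0
    A->C: in-degree(C)=0, level(C)=1, enqueue
  process D: level=0
    D->E: in-degree(E)=0, level(E)=1, enqueue
  process F: level=0
    F->B: in-degree(B)=1, level(B)>=1
    F->G: in-degree(G)=0, level(G)=1, enqueue
    F->H: in-degree(H)=0, level(H)=1, enqueue
  process C: level=1
    C->B: in-degree(B)=0, level(B)=2, enqueue
  process E: level=1
  process G: level=1
  process H: level=1
  process B: level=2
All levels: A:0, B:2, C:1, D:0, E:1, F:0, G:1, H:1

Answer: A:0, B:2, C:1, D:0, E:1, F:0, G:1, H:1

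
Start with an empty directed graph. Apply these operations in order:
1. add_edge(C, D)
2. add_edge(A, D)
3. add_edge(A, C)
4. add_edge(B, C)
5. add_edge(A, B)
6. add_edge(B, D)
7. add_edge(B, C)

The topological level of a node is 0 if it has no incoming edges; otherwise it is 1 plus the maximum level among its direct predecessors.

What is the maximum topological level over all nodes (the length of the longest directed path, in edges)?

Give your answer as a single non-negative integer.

Op 1: add_edge(C, D). Edges now: 1
Op 2: add_edge(A, D). Edges now: 2
Op 3: add_edge(A, C). Edges now: 3
Op 4: add_edge(B, C). Edges now: 4
Op 5: add_edge(A, B). Edges now: 5
Op 6: add_edge(B, D). Edges now: 6
Op 7: add_edge(B, C) (duplicate, no change). Edges now: 6
Compute levels (Kahn BFS):
  sources (in-degree 0): A
  process A: level=0
    A->B: in-degree(B)=0, level(B)=1, enqueue
    A->C: in-degree(C)=1, level(C)>=1
    A->D: in-degree(D)=2, level(D)>=1
  process B: level=1
    B->C: in-degree(C)=0, level(C)=2, enqueue
    B->D: in-degree(D)=1, level(D)>=2
  process C: level=2
    C->D: in-degree(D)=0, level(D)=3, enqueue
  process D: level=3
All levels: A:0, B:1, C:2, D:3
max level = 3

Answer: 3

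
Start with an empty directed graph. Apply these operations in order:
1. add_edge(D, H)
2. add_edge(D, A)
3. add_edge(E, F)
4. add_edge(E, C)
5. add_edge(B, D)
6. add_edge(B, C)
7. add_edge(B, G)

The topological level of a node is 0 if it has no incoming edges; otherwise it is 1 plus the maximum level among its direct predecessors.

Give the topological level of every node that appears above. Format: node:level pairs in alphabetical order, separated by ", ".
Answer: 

Answer: A:2, B:0, C:1, D:1, E:0, F:1, G:1, H:2

Derivation:
Op 1: add_edge(D, H). Edges now: 1
Op 2: add_edge(D, A). Edges now: 2
Op 3: add_edge(E, F). Edges now: 3
Op 4: add_edge(E, C). Edges now: 4
Op 5: add_edge(B, D). Edges now: 5
Op 6: add_edge(B, C). Edges now: 6
Op 7: add_edge(B, G). Edges now: 7
Compute levels (Kahn BFS):
  sources (in-degree 0): B, E
  process B: level=0
    B->C: in-degree(C)=1, level(C)>=1
    B->D: in-degree(D)=0, level(D)=1, enqueue
    B->G: in-degree(G)=0, level(G)=1, enqueue
  process E: level=0
    E->C: in-degree(C)=0, level(C)=1, enqueue
    E->F: in-degree(F)=0, level(F)=1, enqueue
  process D: level=1
    D->A: in-degree(A)=0, level(A)=2, enqueue
    D->H: in-degree(H)=0, level(H)=2, enqueue
  process G: level=1
  process C: level=1
  process F: level=1
  process A: level=2
  process H: level=2
All levels: A:2, B:0, C:1, D:1, E:0, F:1, G:1, H:2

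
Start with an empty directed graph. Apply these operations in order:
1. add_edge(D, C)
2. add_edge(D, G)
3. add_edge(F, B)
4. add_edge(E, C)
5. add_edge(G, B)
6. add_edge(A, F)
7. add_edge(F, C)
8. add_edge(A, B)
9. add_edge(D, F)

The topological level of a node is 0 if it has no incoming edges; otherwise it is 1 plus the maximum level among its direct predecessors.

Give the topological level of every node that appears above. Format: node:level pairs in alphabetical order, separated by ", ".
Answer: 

Op 1: add_edge(D, C). Edges now: 1
Op 2: add_edge(D, G). Edges now: 2
Op 3: add_edge(F, B). Edges now: 3
Op 4: add_edge(E, C). Edges now: 4
Op 5: add_edge(G, B). Edges now: 5
Op 6: add_edge(A, F). Edges now: 6
Op 7: add_edge(F, C). Edges now: 7
Op 8: add_edge(A, B). Edges now: 8
Op 9: add_edge(D, F). Edges now: 9
Compute levels (Kahn BFS):
  sources (in-degree 0): A, D, E
  process A: level=0
    A->B: in-degree(B)=2, level(B)>=1
    A->F: in-degree(F)=1, level(F)>=1
  process D: level=0
    D->C: in-degree(C)=2, level(C)>=1
    D->F: in-degree(F)=0, level(F)=1, enqueue
    D->G: in-degree(G)=0, level(G)=1, enqueue
  process E: level=0
    E->C: in-degree(C)=1, level(C)>=1
  process F: level=1
    F->B: in-degree(B)=1, level(B)>=2
    F->C: in-degree(C)=0, level(C)=2, enqueue
  process G: level=1
    G->B: in-degree(B)=0, level(B)=2, enqueue
  process C: level=2
  process B: level=2
All levels: A:0, B:2, C:2, D:0, E:0, F:1, G:1

Answer: A:0, B:2, C:2, D:0, E:0, F:1, G:1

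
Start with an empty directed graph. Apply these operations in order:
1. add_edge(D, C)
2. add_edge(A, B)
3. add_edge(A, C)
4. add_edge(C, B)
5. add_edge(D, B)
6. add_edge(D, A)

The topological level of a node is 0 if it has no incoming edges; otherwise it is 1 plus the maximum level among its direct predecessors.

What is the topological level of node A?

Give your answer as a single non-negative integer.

Op 1: add_edge(D, C). Edges now: 1
Op 2: add_edge(A, B). Edges now: 2
Op 3: add_edge(A, C). Edges now: 3
Op 4: add_edge(C, B). Edges now: 4
Op 5: add_edge(D, B). Edges now: 5
Op 6: add_edge(D, A). Edges now: 6
Compute levels (Kahn BFS):
  sources (in-degree 0): D
  process D: level=0
    D->A: in-degree(A)=0, level(A)=1, enqueue
    D->B: in-degree(B)=2, level(B)>=1
    D->C: in-degree(C)=1, level(C)>=1
  process A: level=1
    A->B: in-degree(B)=1, level(B)>=2
    A->C: in-degree(C)=0, level(C)=2, enqueue
  process C: level=2
    C->B: in-degree(B)=0, level(B)=3, enqueue
  process B: level=3
All levels: A:1, B:3, C:2, D:0
level(A) = 1

Answer: 1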